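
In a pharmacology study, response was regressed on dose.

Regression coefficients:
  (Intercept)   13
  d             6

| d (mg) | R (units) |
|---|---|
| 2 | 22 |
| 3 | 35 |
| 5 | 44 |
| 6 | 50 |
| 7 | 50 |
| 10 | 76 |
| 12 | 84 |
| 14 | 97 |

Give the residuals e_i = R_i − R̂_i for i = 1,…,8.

-3, 4, 1, 1, -5, 3, -1, 0

d=2: R̂ = 13 + 6·2 = 25; e = 22 − 25 = -3
d=3: R̂ = 13 + 6·3 = 31; e = 35 − 31 = 4
d=5: R̂ = 13 + 6·5 = 43; e = 44 − 43 = 1
d=6: R̂ = 13 + 6·6 = 49; e = 50 − 49 = 1
d=7: R̂ = 13 + 6·7 = 55; e = 50 − 55 = -5
d=10: R̂ = 13 + 6·10 = 73; e = 76 − 73 = 3
d=12: R̂ = 13 + 6·12 = 85; e = 84 − 85 = -1
d=14: R̂ = 13 + 6·14 = 97; e = 97 − 97 = 0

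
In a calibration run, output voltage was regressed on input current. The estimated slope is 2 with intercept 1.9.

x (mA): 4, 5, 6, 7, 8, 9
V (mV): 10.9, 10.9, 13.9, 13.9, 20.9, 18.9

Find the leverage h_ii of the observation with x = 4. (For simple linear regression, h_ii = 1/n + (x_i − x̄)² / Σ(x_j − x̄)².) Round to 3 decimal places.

x̄ = (4 + 5 + 6 + 7 + 8 + 9)/6 = 6.5
Σ(x − x̄)² = 6.25 + 2.25 + 0.25 + 0.25 + 2.25 + 6.25 = 17.5
h = 1/6 + (-2.5)²/17.5 = 0.166667 + 0.357143 = 0.524

h = 0.524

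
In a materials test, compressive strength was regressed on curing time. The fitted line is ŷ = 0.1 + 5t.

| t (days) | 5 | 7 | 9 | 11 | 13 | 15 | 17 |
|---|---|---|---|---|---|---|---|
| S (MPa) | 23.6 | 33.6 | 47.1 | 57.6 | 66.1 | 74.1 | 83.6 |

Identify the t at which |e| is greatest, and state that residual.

t=5: ŷ = 0.1 + 5·5 = 25.1; e = 23.6 − 25.1 = -1.5
t=7: ŷ = 0.1 + 5·7 = 35.1; e = 33.6 − 35.1 = -1.5
t=9: ŷ = 0.1 + 5·9 = 45.1; e = 47.1 − 45.1 = 2
t=11: ŷ = 0.1 + 5·11 = 55.1; e = 57.6 − 55.1 = 2.5
t=13: ŷ = 0.1 + 5·13 = 65.1; e = 66.1 − 65.1 = 1
t=15: ŷ = 0.1 + 5·15 = 75.1; e = 74.1 − 75.1 = -1
t=17: ŷ = 0.1 + 5·17 = 85.1; e = 83.6 − 85.1 = -1.5
Largest |e| is 2.5 at t = 11, residual 2.5.

t = 11, e = 2.5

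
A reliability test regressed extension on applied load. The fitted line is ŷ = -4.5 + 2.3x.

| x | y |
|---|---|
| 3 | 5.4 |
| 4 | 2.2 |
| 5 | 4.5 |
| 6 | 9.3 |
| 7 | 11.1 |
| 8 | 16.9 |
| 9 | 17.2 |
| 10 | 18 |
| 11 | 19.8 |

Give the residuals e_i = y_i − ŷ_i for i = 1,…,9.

x=3: ŷ = -4.5 + 2.3·3 = 2.4; e = 5.4 − 2.4 = 3
x=4: ŷ = -4.5 + 2.3·4 = 4.7; e = 2.2 − 4.7 = -2.5
x=5: ŷ = -4.5 + 2.3·5 = 7; e = 4.5 − 7 = -2.5
x=6: ŷ = -4.5 + 2.3·6 = 9.3; e = 9.3 − 9.3 = 0
x=7: ŷ = -4.5 + 2.3·7 = 11.6; e = 11.1 − 11.6 = -0.5
x=8: ŷ = -4.5 + 2.3·8 = 13.9; e = 16.9 − 13.9 = 3
x=9: ŷ = -4.5 + 2.3·9 = 16.2; e = 17.2 − 16.2 = 1
x=10: ŷ = -4.5 + 2.3·10 = 18.5; e = 18 − 18.5 = -0.5
x=11: ŷ = -4.5 + 2.3·11 = 20.8; e = 19.8 − 20.8 = -1

3, -2.5, -2.5, 0, -0.5, 3, 1, -0.5, -1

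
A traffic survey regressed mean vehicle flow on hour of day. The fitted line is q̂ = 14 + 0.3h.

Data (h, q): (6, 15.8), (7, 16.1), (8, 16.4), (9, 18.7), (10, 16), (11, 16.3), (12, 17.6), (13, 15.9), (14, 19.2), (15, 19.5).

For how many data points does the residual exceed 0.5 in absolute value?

h=6: q̂ = 14 + 0.3·6 = 15.8; r = 15.8 − 15.8 = 0
h=7: q̂ = 14 + 0.3·7 = 16.1; r = 16.1 − 16.1 = 0
h=8: q̂ = 14 + 0.3·8 = 16.4; r = 16.4 − 16.4 = 0
h=9: q̂ = 14 + 0.3·9 = 16.7; r = 18.7 − 16.7 = 2
h=10: q̂ = 14 + 0.3·10 = 17; r = 16 − 17 = -1
h=11: q̂ = 14 + 0.3·11 = 17.3; r = 16.3 − 17.3 = -1
h=12: q̂ = 14 + 0.3·12 = 17.6; r = 17.6 − 17.6 = 0
h=13: q̂ = 14 + 0.3·13 = 17.9; r = 15.9 − 17.9 = -2
h=14: q̂ = 14 + 0.3·14 = 18.2; r = 19.2 − 18.2 = 1
h=15: q̂ = 14 + 0.3·15 = 18.5; r = 19.5 − 18.5 = 1
|r| > 0.5: h=9 (|r|=2), h=10 (|r|=1), h=11 (|r|=1), h=13 (|r|=2), h=14 (|r|=1), h=15 (|r|=1) → 6

6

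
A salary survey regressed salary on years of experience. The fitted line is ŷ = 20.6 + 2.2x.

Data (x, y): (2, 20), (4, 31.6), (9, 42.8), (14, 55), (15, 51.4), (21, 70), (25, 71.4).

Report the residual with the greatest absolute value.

r = -5

x=2: ŷ = 20.6 + 2.2·2 = 25; r = 20 − 25 = -5
x=4: ŷ = 20.6 + 2.2·4 = 29.4; r = 31.6 − 29.4 = 2.2
x=9: ŷ = 20.6 + 2.2·9 = 40.4; r = 42.8 − 40.4 = 2.4
x=14: ŷ = 20.6 + 2.2·14 = 51.4; r = 55 − 51.4 = 3.6
x=15: ŷ = 20.6 + 2.2·15 = 53.6; r = 51.4 − 53.6 = -2.2
x=21: ŷ = 20.6 + 2.2·21 = 66.8; r = 70 − 66.8 = 3.2
x=25: ŷ = 20.6 + 2.2·25 = 75.6; r = 71.4 − 75.6 = -4.2
Largest |r| is 5 at x = 2, residual -5.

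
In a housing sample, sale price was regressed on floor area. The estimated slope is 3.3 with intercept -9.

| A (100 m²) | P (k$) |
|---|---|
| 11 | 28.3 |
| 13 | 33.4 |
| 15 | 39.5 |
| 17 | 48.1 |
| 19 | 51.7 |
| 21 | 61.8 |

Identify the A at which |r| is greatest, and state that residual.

A=11: P̂ = -9 + 3.3·11 = 27.3; r = 28.3 − 27.3 = 1
A=13: P̂ = -9 + 3.3·13 = 33.9; r = 33.4 − 33.9 = -0.5
A=15: P̂ = -9 + 3.3·15 = 40.5; r = 39.5 − 40.5 = -1
A=17: P̂ = -9 + 3.3·17 = 47.1; r = 48.1 − 47.1 = 1
A=19: P̂ = -9 + 3.3·19 = 53.7; r = 51.7 − 53.7 = -2
A=21: P̂ = -9 + 3.3·21 = 60.3; r = 61.8 − 60.3 = 1.5
Largest |r| is 2 at A = 19, residual -2.

A = 19, r = -2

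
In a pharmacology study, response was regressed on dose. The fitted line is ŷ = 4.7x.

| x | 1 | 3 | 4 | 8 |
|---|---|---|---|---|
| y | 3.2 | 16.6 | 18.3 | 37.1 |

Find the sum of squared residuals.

x=1: ŷ = 4.7·1 = 4.7; e = 3.2 − 4.7 = -1.5
x=3: ŷ = 4.7·3 = 14.1; e = 16.6 − 14.1 = 2.5
x=4: ŷ = 4.7·4 = 18.8; e = 18.3 − 18.8 = -0.5
x=8: ŷ = 4.7·8 = 37.6; e = 37.1 − 37.6 = -0.5
SSE = 2.25 + 6.25 + 0.25 + 0.25 = 9

SSE = 9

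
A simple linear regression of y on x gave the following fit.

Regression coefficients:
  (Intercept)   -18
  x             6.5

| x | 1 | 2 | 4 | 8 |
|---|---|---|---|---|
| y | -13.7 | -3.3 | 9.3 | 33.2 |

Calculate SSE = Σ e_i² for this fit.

x=1: ŷ = -18 + 6.5·1 = -11.5; e = -13.7 − (-11.5) = -2.2
x=2: ŷ = -18 + 6.5·2 = -5; e = -3.3 − (-5) = 1.7
x=4: ŷ = -18 + 6.5·4 = 8; e = 9.3 − 8 = 1.3
x=8: ŷ = -18 + 6.5·8 = 34; e = 33.2 − 34 = -0.8
SSE = 4.84 + 2.89 + 1.69 + 0.64 = 10.06

SSE = 10.06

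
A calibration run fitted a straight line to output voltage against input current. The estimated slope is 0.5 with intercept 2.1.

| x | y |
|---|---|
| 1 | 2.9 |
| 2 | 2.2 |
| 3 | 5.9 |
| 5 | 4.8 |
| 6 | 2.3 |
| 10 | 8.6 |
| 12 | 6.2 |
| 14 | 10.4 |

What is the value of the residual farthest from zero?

e = -2.8

x=1: ŷ = 2.1 + 0.5·1 = 2.6; e = 2.9 − 2.6 = 0.3
x=2: ŷ = 2.1 + 0.5·2 = 3.1; e = 2.2 − 3.1 = -0.9
x=3: ŷ = 2.1 + 0.5·3 = 3.6; e = 5.9 − 3.6 = 2.3
x=5: ŷ = 2.1 + 0.5·5 = 4.6; e = 4.8 − 4.6 = 0.2
x=6: ŷ = 2.1 + 0.5·6 = 5.1; e = 2.3 − 5.1 = -2.8
x=10: ŷ = 2.1 + 0.5·10 = 7.1; e = 8.6 − 7.1 = 1.5
x=12: ŷ = 2.1 + 0.5·12 = 8.1; e = 6.2 − 8.1 = -1.9
x=14: ŷ = 2.1 + 0.5·14 = 9.1; e = 10.4 − 9.1 = 1.3
Largest |e| is 2.8 at x = 6, residual -2.8.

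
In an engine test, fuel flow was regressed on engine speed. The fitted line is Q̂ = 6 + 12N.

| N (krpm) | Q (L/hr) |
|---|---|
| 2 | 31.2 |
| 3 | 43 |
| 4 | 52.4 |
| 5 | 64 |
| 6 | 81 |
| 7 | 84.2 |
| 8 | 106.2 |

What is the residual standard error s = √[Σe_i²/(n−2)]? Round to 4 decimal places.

s = 3.7224

N=2: Q̂ = 6 + 12·2 = 30; e = 31.2 − 30 = 1.2
N=3: Q̂ = 6 + 12·3 = 42; e = 43 − 42 = 1
N=4: Q̂ = 6 + 12·4 = 54; e = 52.4 − 54 = -1.6
N=5: Q̂ = 6 + 12·5 = 66; e = 64 − 66 = -2
N=6: Q̂ = 6 + 12·6 = 78; e = 81 − 78 = 3
N=7: Q̂ = 6 + 12·7 = 90; e = 84.2 − 90 = -5.8
N=8: Q̂ = 6 + 12·8 = 102; e = 106.2 − 102 = 4.2
SSE = 1.44 + 1 + 2.56 + 4 + 9 + 33.64 + 17.64 = 69.28
s = √(69.28/5) = √13.856 ≈ 3.7224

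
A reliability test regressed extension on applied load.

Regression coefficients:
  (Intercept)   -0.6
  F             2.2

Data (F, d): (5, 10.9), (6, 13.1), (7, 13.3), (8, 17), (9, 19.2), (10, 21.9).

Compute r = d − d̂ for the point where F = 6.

d̂ = -0.6 + 2.2·6 = 12.6
r = 13.1 − 12.6 = 0.5

r = 0.5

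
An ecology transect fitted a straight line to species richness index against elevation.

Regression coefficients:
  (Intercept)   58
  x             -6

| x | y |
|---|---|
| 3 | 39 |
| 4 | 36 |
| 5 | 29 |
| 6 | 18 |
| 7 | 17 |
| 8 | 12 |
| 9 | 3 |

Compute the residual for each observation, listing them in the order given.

-1, 2, 1, -4, 1, 2, -1

x=3: ŷ = 58 − 6·3 = 40; e = 39 − 40 = -1
x=4: ŷ = 58 − 6·4 = 34; e = 36 − 34 = 2
x=5: ŷ = 58 − 6·5 = 28; e = 29 − 28 = 1
x=6: ŷ = 58 − 6·6 = 22; e = 18 − 22 = -4
x=7: ŷ = 58 − 6·7 = 16; e = 17 − 16 = 1
x=8: ŷ = 58 − 6·8 = 10; e = 12 − 10 = 2
x=9: ŷ = 58 − 6·9 = 4; e = 3 − 4 = -1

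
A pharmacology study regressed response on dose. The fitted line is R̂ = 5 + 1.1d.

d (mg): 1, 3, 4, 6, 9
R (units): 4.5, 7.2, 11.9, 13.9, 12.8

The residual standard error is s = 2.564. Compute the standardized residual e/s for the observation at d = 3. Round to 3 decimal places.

-0.429

R̂ = 5 + 1.1·3 = 8.3
e = 7.2 − 8.3 = -1.1
e/s = -1.1 / 2.564 = -0.429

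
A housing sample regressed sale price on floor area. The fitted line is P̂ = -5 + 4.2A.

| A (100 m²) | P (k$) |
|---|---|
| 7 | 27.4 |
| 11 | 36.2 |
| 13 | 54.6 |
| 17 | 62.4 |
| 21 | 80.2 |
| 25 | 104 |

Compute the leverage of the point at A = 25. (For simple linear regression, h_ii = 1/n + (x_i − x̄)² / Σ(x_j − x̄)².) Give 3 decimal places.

Ā = (7 + 11 + 13 + 17 + 21 + 25)/6 = 15.6667
Σ(A − Ā)² = 75.1111 + 21.7778 + 7.11111 + 1.77778 + 28.4444 + 87.1111 = 221.333
h = 1/6 + (9.33333)²/221.333 = 0.166667 + 0.393574 = 0.560

h = 0.560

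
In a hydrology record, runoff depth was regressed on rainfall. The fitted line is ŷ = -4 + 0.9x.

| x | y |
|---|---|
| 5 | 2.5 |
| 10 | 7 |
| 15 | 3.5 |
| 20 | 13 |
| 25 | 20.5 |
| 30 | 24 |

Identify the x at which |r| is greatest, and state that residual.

x = 15, r = -6

x=5: ŷ = -4 + 0.9·5 = 0.5; r = 2.5 − 0.5 = 2
x=10: ŷ = -4 + 0.9·10 = 5; r = 7 − 5 = 2
x=15: ŷ = -4 + 0.9·15 = 9.5; r = 3.5 − 9.5 = -6
x=20: ŷ = -4 + 0.9·20 = 14; r = 13 − 14 = -1
x=25: ŷ = -4 + 0.9·25 = 18.5; r = 20.5 − 18.5 = 2
x=30: ŷ = -4 + 0.9·30 = 23; r = 24 − 23 = 1
Largest |r| is 6 at x = 15, residual -6.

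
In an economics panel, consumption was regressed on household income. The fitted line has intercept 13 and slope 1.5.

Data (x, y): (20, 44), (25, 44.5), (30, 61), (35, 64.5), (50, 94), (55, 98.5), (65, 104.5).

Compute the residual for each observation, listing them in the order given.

x=20: ŷ = 13 + 1.5·20 = 43; r = 44 − 43 = 1
x=25: ŷ = 13 + 1.5·25 = 50.5; r = 44.5 − 50.5 = -6
x=30: ŷ = 13 + 1.5·30 = 58; r = 61 − 58 = 3
x=35: ŷ = 13 + 1.5·35 = 65.5; r = 64.5 − 65.5 = -1
x=50: ŷ = 13 + 1.5·50 = 88; r = 94 − 88 = 6
x=55: ŷ = 13 + 1.5·55 = 95.5; r = 98.5 − 95.5 = 3
x=65: ŷ = 13 + 1.5·65 = 110.5; r = 104.5 − 110.5 = -6

1, -6, 3, -1, 6, 3, -6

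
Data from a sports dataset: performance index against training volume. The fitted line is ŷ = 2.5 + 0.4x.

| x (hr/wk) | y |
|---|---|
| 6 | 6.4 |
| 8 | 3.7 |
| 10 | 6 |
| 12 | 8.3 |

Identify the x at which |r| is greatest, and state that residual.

x = 8, r = -2

x=6: ŷ = 2.5 + 0.4·6 = 4.9; r = 6.4 − 4.9 = 1.5
x=8: ŷ = 2.5 + 0.4·8 = 5.7; r = 3.7 − 5.7 = -2
x=10: ŷ = 2.5 + 0.4·10 = 6.5; r = 6 − 6.5 = -0.5
x=12: ŷ = 2.5 + 0.4·12 = 7.3; r = 8.3 − 7.3 = 1
Largest |r| is 2 at x = 8, residual -2.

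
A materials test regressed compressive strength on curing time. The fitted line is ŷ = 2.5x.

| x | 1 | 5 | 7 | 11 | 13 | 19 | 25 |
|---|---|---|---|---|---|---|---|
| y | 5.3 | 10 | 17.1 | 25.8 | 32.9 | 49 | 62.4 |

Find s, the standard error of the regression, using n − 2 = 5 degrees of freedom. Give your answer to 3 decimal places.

s = 1.978

x=1: ŷ = 2.5·1 = 2.5; e = 5.3 − 2.5 = 2.8
x=5: ŷ = 2.5·5 = 12.5; e = 10 − 12.5 = -2.5
x=7: ŷ = 2.5·7 = 17.5; e = 17.1 − 17.5 = -0.4
x=11: ŷ = 2.5·11 = 27.5; e = 25.8 − 27.5 = -1.7
x=13: ŷ = 2.5·13 = 32.5; e = 32.9 − 32.5 = 0.4
x=19: ŷ = 2.5·19 = 47.5; e = 49 − 47.5 = 1.5
x=25: ŷ = 2.5·25 = 62.5; e = 62.4 − 62.5 = -0.1
SSE = 7.84 + 6.25 + 0.16 + 2.89 + 0.16 + 2.25 + 0.01 = 19.56
s = √(19.56/5) = √3.912 ≈ 1.978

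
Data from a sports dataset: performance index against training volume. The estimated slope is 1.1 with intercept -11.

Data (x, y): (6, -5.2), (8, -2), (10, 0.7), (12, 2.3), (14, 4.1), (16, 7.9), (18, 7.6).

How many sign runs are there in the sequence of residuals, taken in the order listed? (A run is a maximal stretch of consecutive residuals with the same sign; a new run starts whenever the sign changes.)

5 runs

x=6: ŷ = -11 + 1.1·6 = -4.4; e = -5.2 − (-4.4) = -0.8
x=8: ŷ = -11 + 1.1·8 = -2.2; e = -2 − (-2.2) = 0.2
x=10: ŷ = -11 + 1.1·10 = 0; e = 0.7 − 0 = 0.7
x=12: ŷ = -11 + 1.1·12 = 2.2; e = 2.3 − 2.2 = 0.1
x=14: ŷ = -11 + 1.1·14 = 4.4; e = 4.1 − 4.4 = -0.3
x=16: ŷ = -11 + 1.1·16 = 6.6; e = 7.9 − 6.6 = 1.3
x=18: ŷ = -11 + 1.1·18 = 8.8; e = 7.6 − 8.8 = -1.2
Signs: − + + + − + −
Runs: −×1, +×3, −×1, +×1, −×1 → 5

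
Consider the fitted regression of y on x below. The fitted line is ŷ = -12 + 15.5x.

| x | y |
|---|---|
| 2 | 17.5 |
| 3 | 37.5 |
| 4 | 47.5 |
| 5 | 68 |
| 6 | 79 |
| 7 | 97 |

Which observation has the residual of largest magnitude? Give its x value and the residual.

x=2: ŷ = -12 + 15.5·2 = 19; r = 17.5 − 19 = -1.5
x=3: ŷ = -12 + 15.5·3 = 34.5; r = 37.5 − 34.5 = 3
x=4: ŷ = -12 + 15.5·4 = 50; r = 47.5 − 50 = -2.5
x=5: ŷ = -12 + 15.5·5 = 65.5; r = 68 − 65.5 = 2.5
x=6: ŷ = -12 + 15.5·6 = 81; r = 79 − 81 = -2
x=7: ŷ = -12 + 15.5·7 = 96.5; r = 97 − 96.5 = 0.5
Largest |r| is 3 at x = 3, residual 3.

x = 3, r = 3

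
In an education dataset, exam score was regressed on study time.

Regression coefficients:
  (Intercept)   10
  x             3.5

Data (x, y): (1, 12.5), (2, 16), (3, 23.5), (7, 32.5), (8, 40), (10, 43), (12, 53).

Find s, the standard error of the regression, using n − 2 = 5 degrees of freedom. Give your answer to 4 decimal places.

x=1: ŷ = 10 + 3.5·1 = 13.5; e = 12.5 − 13.5 = -1
x=2: ŷ = 10 + 3.5·2 = 17; e = 16 − 17 = -1
x=3: ŷ = 10 + 3.5·3 = 20.5; e = 23.5 − 20.5 = 3
x=7: ŷ = 10 + 3.5·7 = 34.5; e = 32.5 − 34.5 = -2
x=8: ŷ = 10 + 3.5·8 = 38; e = 40 − 38 = 2
x=10: ŷ = 10 + 3.5·10 = 45; e = 43 − 45 = -2
x=12: ŷ = 10 + 3.5·12 = 52; e = 53 − 52 = 1
SSE = 1 + 1 + 9 + 4 + 4 + 4 + 1 = 24
s = √(24/5) = √4.8 ≈ 2.1909

s = 2.1909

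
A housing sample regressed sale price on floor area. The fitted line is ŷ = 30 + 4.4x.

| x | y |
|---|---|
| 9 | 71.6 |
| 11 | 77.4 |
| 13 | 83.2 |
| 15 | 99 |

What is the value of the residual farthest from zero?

x=9: ŷ = 30 + 4.4·9 = 69.6; r = 71.6 − 69.6 = 2
x=11: ŷ = 30 + 4.4·11 = 78.4; r = 77.4 − 78.4 = -1
x=13: ŷ = 30 + 4.4·13 = 87.2; r = 83.2 − 87.2 = -4
x=15: ŷ = 30 + 4.4·15 = 96; r = 99 − 96 = 3
Largest |r| is 4 at x = 13, residual -4.

r = -4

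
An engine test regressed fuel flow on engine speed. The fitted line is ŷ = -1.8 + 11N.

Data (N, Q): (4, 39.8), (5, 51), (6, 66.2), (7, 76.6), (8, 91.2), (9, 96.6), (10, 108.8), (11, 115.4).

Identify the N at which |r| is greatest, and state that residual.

N=4: ŷ = -1.8 + 11·4 = 42.2; r = 39.8 − 42.2 = -2.4
N=5: ŷ = -1.8 + 11·5 = 53.2; r = 51 − 53.2 = -2.2
N=6: ŷ = -1.8 + 11·6 = 64.2; r = 66.2 − 64.2 = 2
N=7: ŷ = -1.8 + 11·7 = 75.2; r = 76.6 − 75.2 = 1.4
N=8: ŷ = -1.8 + 11·8 = 86.2; r = 91.2 − 86.2 = 5
N=9: ŷ = -1.8 + 11·9 = 97.2; r = 96.6 − 97.2 = -0.6
N=10: ŷ = -1.8 + 11·10 = 108.2; r = 108.8 − 108.2 = 0.6
N=11: ŷ = -1.8 + 11·11 = 119.2; r = 115.4 − 119.2 = -3.8
Largest |r| is 5 at N = 8, residual 5.

N = 8, r = 5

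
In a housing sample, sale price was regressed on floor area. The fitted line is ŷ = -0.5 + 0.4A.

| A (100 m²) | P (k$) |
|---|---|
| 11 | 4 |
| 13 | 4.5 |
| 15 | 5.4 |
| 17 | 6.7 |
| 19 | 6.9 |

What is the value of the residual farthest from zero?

r = 0.4

A=11: ŷ = -0.5 + 0.4·11 = 3.9; r = 4 − 3.9 = 0.1
A=13: ŷ = -0.5 + 0.4·13 = 4.7; r = 4.5 − 4.7 = -0.2
A=15: ŷ = -0.5 + 0.4·15 = 5.5; r = 5.4 − 5.5 = -0.1
A=17: ŷ = -0.5 + 0.4·17 = 6.3; r = 6.7 − 6.3 = 0.4
A=19: ŷ = -0.5 + 0.4·19 = 7.1; r = 6.9 − 7.1 = -0.2
Largest |r| is 0.4 at A = 17, residual 0.4.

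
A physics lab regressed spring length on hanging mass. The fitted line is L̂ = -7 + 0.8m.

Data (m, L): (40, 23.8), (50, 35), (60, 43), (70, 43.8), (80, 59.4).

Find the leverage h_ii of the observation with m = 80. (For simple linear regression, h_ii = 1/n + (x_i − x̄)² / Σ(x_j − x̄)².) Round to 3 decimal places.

h = 0.600

m̄ = (40 + 50 + 60 + 70 + 80)/5 = 60
Σ(m − m̄)² = 400 + 100 + 0 + 100 + 400 = 1000
h = 1/5 + (20)²/1000 = 0.2 + 0.4 = 0.600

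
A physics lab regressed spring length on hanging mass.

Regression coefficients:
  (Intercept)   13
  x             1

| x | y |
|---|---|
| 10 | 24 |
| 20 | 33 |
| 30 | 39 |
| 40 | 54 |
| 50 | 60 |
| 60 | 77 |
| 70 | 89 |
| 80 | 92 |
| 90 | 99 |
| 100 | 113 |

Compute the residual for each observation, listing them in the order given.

x=10: ŷ = 13 + 10 = 23; r = 24 − 23 = 1
x=20: ŷ = 13 + 20 = 33; r = 33 − 33 = 0
x=30: ŷ = 13 + 30 = 43; r = 39 − 43 = -4
x=40: ŷ = 13 + 40 = 53; r = 54 − 53 = 1
x=50: ŷ = 13 + 50 = 63; r = 60 − 63 = -3
x=60: ŷ = 13 + 60 = 73; r = 77 − 73 = 4
x=70: ŷ = 13 + 70 = 83; r = 89 − 83 = 6
x=80: ŷ = 13 + 80 = 93; r = 92 − 93 = -1
x=90: ŷ = 13 + 90 = 103; r = 99 − 103 = -4
x=100: ŷ = 13 + 100 = 113; r = 113 − 113 = 0

1, 0, -4, 1, -3, 4, 6, -1, -4, 0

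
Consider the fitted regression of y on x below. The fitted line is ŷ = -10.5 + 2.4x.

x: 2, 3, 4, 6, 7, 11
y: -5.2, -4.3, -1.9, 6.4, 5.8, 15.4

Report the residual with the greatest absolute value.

r = 2.5

x=2: ŷ = -10.5 + 2.4·2 = -5.7; r = -5.2 − (-5.7) = 0.5
x=3: ŷ = -10.5 + 2.4·3 = -3.3; r = -4.3 − (-3.3) = -1
x=4: ŷ = -10.5 + 2.4·4 = -0.9; r = -1.9 − (-0.9) = -1
x=6: ŷ = -10.5 + 2.4·6 = 3.9; r = 6.4 − 3.9 = 2.5
x=7: ŷ = -10.5 + 2.4·7 = 6.3; r = 5.8 − 6.3 = -0.5
x=11: ŷ = -10.5 + 2.4·11 = 15.9; r = 15.4 − 15.9 = -0.5
Largest |r| is 2.5 at x = 6, residual 2.5.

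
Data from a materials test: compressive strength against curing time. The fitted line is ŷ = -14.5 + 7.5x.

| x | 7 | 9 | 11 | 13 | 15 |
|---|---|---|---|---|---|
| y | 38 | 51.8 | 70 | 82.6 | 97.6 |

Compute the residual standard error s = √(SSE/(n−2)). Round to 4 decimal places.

x=7: ŷ = -14.5 + 7.5·7 = 38; e = 38 − 38 = 0
x=9: ŷ = -14.5 + 7.5·9 = 53; e = 51.8 − 53 = -1.2
x=11: ŷ = -14.5 + 7.5·11 = 68; e = 70 − 68 = 2
x=13: ŷ = -14.5 + 7.5·13 = 83; e = 82.6 − 83 = -0.4
x=15: ŷ = -14.5 + 7.5·15 = 98; e = 97.6 − 98 = -0.4
SSE = 0 + 1.44 + 4 + 0.16 + 0.16 = 5.76
s = √(5.76/3) = √1.92 ≈ 1.3856

s = 1.3856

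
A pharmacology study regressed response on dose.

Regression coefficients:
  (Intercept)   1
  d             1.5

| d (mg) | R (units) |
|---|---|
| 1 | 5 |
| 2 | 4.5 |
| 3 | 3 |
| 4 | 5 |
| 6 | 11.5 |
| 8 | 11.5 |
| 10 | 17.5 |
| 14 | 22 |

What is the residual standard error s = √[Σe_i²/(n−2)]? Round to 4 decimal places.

s = 1.9791

d=1: ŷ = 1 + 1.5·1 = 2.5; e = 5 − 2.5 = 2.5
d=2: ŷ = 1 + 1.5·2 = 4; e = 4.5 − 4 = 0.5
d=3: ŷ = 1 + 1.5·3 = 5.5; e = 3 − 5.5 = -2.5
d=4: ŷ = 1 + 1.5·4 = 7; e = 5 − 7 = -2
d=6: ŷ = 1 + 1.5·6 = 10; e = 11.5 − 10 = 1.5
d=8: ŷ = 1 + 1.5·8 = 13; e = 11.5 − 13 = -1.5
d=10: ŷ = 1 + 1.5·10 = 16; e = 17.5 − 16 = 1.5
d=14: ŷ = 1 + 1.5·14 = 22; e = 22 − 22 = 0
SSE = 6.25 + 0.25 + 6.25 + 4 + 2.25 + 2.25 + 2.25 + 0 = 23.5
s = √(23.5/6) = √3.91667 ≈ 1.9791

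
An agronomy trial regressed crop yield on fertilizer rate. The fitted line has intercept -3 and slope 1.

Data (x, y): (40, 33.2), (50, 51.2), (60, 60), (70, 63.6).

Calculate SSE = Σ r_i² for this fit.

x=40: ŷ = -3 + 40 = 37; r = 33.2 − 37 = -3.8
x=50: ŷ = -3 + 50 = 47; r = 51.2 − 47 = 4.2
x=60: ŷ = -3 + 60 = 57; r = 60 − 57 = 3
x=70: ŷ = -3 + 70 = 67; r = 63.6 − 67 = -3.4
SSE = 14.44 + 17.64 + 9 + 11.56 = 52.64

SSE = 52.64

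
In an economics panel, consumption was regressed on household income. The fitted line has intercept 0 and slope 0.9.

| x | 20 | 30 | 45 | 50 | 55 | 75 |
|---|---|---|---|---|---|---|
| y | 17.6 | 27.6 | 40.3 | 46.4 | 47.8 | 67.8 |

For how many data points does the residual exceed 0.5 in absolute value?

x=20: ŷ = 0.9·20 = 18; e = 17.6 − 18 = -0.4
x=30: ŷ = 0.9·30 = 27; e = 27.6 − 27 = 0.6
x=45: ŷ = 0.9·45 = 40.5; e = 40.3 − 40.5 = -0.2
x=50: ŷ = 0.9·50 = 45; e = 46.4 − 45 = 1.4
x=55: ŷ = 0.9·55 = 49.5; e = 47.8 − 49.5 = -1.7
x=75: ŷ = 0.9·75 = 67.5; e = 67.8 − 67.5 = 0.3
|e| > 0.5: x=30 (|e|=0.6), x=50 (|e|=1.4), x=55 (|e|=1.7) → 3

3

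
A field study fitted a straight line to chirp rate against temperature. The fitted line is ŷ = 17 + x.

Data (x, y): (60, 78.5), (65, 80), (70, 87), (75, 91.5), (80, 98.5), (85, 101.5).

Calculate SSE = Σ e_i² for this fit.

x=60: ŷ = 17 + 60 = 77; e = 78.5 − 77 = 1.5
x=65: ŷ = 17 + 65 = 82; e = 80 − 82 = -2
x=70: ŷ = 17 + 70 = 87; e = 87 − 87 = 0
x=75: ŷ = 17 + 75 = 92; e = 91.5 − 92 = -0.5
x=80: ŷ = 17 + 80 = 97; e = 98.5 − 97 = 1.5
x=85: ŷ = 17 + 85 = 102; e = 101.5 − 102 = -0.5
SSE = 2.25 + 4 + 0 + 0.25 + 2.25 + 0.25 = 9

SSE = 9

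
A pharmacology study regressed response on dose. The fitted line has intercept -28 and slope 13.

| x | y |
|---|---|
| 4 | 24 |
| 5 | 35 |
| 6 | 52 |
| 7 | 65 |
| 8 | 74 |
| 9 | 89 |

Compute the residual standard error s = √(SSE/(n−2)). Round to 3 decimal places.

x=4: ŷ = -28 + 13·4 = 24; r = 24 − 24 = 0
x=5: ŷ = -28 + 13·5 = 37; r = 35 − 37 = -2
x=6: ŷ = -28 + 13·6 = 50; r = 52 − 50 = 2
x=7: ŷ = -28 + 13·7 = 63; r = 65 − 63 = 2
x=8: ŷ = -28 + 13·8 = 76; r = 74 − 76 = -2
x=9: ŷ = -28 + 13·9 = 89; r = 89 − 89 = 0
SSE = 0 + 4 + 4 + 4 + 4 + 0 = 16
s = √(16/4) = √4 ≈ 2.000

s = 2.000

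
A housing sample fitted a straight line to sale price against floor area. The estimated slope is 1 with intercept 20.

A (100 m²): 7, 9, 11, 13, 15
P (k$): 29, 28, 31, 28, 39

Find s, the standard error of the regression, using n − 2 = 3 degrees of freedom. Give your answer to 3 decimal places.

A=7: P̂ = 20 + 7 = 27; e = 29 − 27 = 2
A=9: P̂ = 20 + 9 = 29; e = 28 − 29 = -1
A=11: P̂ = 20 + 11 = 31; e = 31 − 31 = 0
A=13: P̂ = 20 + 13 = 33; e = 28 − 33 = -5
A=15: P̂ = 20 + 15 = 35; e = 39 − 35 = 4
SSE = 4 + 1 + 0 + 25 + 16 = 46
s = √(46/3) = √15.3333 ≈ 3.916

s = 3.916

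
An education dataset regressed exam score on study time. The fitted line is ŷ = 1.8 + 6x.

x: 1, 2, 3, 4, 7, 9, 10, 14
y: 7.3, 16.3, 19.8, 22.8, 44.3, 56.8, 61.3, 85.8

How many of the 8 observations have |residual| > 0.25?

x=1: ŷ = 1.8 + 6·1 = 7.8; r = 7.3 − 7.8 = -0.5
x=2: ŷ = 1.8 + 6·2 = 13.8; r = 16.3 − 13.8 = 2.5
x=3: ŷ = 1.8 + 6·3 = 19.8; r = 19.8 − 19.8 = 0
x=4: ŷ = 1.8 + 6·4 = 25.8; r = 22.8 − 25.8 = -3
x=7: ŷ = 1.8 + 6·7 = 43.8; r = 44.3 − 43.8 = 0.5
x=9: ŷ = 1.8 + 6·9 = 55.8; r = 56.8 − 55.8 = 1
x=10: ŷ = 1.8 + 6·10 = 61.8; r = 61.3 − 61.8 = -0.5
x=14: ŷ = 1.8 + 6·14 = 85.8; r = 85.8 − 85.8 = 0
|r| > 0.25: x=1 (|r|=0.5), x=2 (|r|=2.5), x=4 (|r|=3), x=7 (|r|=0.5), x=9 (|r|=1), x=10 (|r|=0.5) → 6

6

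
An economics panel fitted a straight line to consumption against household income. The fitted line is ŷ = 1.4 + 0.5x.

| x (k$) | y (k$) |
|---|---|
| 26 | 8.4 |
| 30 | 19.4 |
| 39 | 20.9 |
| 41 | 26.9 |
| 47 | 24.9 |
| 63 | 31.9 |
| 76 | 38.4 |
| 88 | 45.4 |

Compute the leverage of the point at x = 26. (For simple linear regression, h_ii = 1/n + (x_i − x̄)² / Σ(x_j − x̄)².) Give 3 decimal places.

h = 0.309

x̄ = (26 + 30 + 39 + 41 + 47 + 63 + 76 + 88)/8 = 51.25
Σ(x − x̄)² = 637.562 + 451.562 + 150.062 + 105.062 + 18.0625 + 138.062 + 612.562 + 1350.56 = 3463.5
h = 1/8 + (-25.25)²/3463.5 = 0.125 + 0.18408 = 0.309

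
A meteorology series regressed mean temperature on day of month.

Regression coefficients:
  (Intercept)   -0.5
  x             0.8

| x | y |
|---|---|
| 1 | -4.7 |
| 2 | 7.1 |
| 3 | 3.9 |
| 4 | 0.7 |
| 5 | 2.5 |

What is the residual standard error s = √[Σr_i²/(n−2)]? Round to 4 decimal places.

s = 4.8305

x=1: ŷ = -0.5 + 0.8·1 = 0.3; r = -4.7 − 0.3 = -5
x=2: ŷ = -0.5 + 0.8·2 = 1.1; r = 7.1 − 1.1 = 6
x=3: ŷ = -0.5 + 0.8·3 = 1.9; r = 3.9 − 1.9 = 2
x=4: ŷ = -0.5 + 0.8·4 = 2.7; r = 0.7 − 2.7 = -2
x=5: ŷ = -0.5 + 0.8·5 = 3.5; r = 2.5 − 3.5 = -1
SSE = 25 + 36 + 4 + 4 + 1 = 70
s = √(70/3) = √23.3333 ≈ 4.8305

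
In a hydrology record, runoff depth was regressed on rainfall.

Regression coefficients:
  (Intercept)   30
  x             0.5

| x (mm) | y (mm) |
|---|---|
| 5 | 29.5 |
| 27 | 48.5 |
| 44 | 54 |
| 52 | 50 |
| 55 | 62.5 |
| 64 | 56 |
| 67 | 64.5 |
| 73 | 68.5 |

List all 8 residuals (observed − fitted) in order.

-3, 5, 2, -6, 5, -6, 1, 2

x=5: ŷ = 30 + 0.5·5 = 32.5; r = 29.5 − 32.5 = -3
x=27: ŷ = 30 + 0.5·27 = 43.5; r = 48.5 − 43.5 = 5
x=44: ŷ = 30 + 0.5·44 = 52; r = 54 − 52 = 2
x=52: ŷ = 30 + 0.5·52 = 56; r = 50 − 56 = -6
x=55: ŷ = 30 + 0.5·55 = 57.5; r = 62.5 − 57.5 = 5
x=64: ŷ = 30 + 0.5·64 = 62; r = 56 − 62 = -6
x=67: ŷ = 30 + 0.5·67 = 63.5; r = 64.5 − 63.5 = 1
x=73: ŷ = 30 + 0.5·73 = 66.5; r = 68.5 − 66.5 = 2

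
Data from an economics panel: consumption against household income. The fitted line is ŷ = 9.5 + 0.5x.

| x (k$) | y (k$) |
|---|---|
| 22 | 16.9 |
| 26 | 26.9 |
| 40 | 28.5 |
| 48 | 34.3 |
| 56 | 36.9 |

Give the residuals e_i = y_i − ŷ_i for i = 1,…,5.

-3.6, 4.4, -1, 0.8, -0.6

x=22: ŷ = 9.5 + 0.5·22 = 20.5; e = 16.9 − 20.5 = -3.6
x=26: ŷ = 9.5 + 0.5·26 = 22.5; e = 26.9 − 22.5 = 4.4
x=40: ŷ = 9.5 + 0.5·40 = 29.5; e = 28.5 − 29.5 = -1
x=48: ŷ = 9.5 + 0.5·48 = 33.5; e = 34.3 − 33.5 = 0.8
x=56: ŷ = 9.5 + 0.5·56 = 37.5; e = 36.9 − 37.5 = -0.6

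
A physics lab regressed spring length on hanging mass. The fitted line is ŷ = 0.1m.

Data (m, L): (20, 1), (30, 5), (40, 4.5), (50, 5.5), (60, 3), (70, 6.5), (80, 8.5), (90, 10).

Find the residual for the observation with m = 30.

ŷ = 0.1·30 = 3
r = 5 − 3 = 2

r = 2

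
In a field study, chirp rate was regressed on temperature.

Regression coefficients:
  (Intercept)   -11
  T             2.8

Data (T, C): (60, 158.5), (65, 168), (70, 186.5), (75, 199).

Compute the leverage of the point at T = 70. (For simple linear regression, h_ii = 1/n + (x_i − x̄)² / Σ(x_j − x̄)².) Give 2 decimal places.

T̄ = (60 + 65 + 70 + 75)/4 = 67.5
Σ(T − T̄)² = 56.25 + 6.25 + 6.25 + 56.25 = 125
h = 1/4 + (2.5)²/125 = 0.25 + 0.05 = 0.30

h = 0.30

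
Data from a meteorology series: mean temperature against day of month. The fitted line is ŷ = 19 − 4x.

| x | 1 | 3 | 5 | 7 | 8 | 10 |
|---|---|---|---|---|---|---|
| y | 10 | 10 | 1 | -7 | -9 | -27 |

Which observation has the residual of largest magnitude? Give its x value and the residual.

x=1: ŷ = 19 − 4·1 = 15; e = 10 − 15 = -5
x=3: ŷ = 19 − 4·3 = 7; e = 10 − 7 = 3
x=5: ŷ = 19 − 4·5 = -1; e = 1 − (-1) = 2
x=7: ŷ = 19 − 4·7 = -9; e = -7 − (-9) = 2
x=8: ŷ = 19 − 4·8 = -13; e = -9 − (-13) = 4
x=10: ŷ = 19 − 4·10 = -21; e = -27 − (-21) = -6
Largest |e| is 6 at x = 10, residual -6.

x = 10, e = -6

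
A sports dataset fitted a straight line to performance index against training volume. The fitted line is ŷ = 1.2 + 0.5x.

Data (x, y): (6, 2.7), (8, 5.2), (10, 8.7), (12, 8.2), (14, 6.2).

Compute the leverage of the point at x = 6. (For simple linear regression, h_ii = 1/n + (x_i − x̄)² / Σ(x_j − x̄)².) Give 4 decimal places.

x̄ = (6 + 8 + 10 + 12 + 14)/5 = 10
Σ(x − x̄)² = 16 + 4 + 0 + 4 + 16 = 40
h = 1/5 + (-4)²/40 = 0.2 + 0.4 = 0.6000

h = 0.6000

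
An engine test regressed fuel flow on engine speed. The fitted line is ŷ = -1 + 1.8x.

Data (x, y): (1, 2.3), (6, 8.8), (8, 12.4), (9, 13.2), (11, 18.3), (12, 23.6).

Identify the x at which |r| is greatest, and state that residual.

x=1: ŷ = -1 + 1.8·1 = 0.8; r = 2.3 − 0.8 = 1.5
x=6: ŷ = -1 + 1.8·6 = 9.8; r = 8.8 − 9.8 = -1
x=8: ŷ = -1 + 1.8·8 = 13.4; r = 12.4 − 13.4 = -1
x=9: ŷ = -1 + 1.8·9 = 15.2; r = 13.2 − 15.2 = -2
x=11: ŷ = -1 + 1.8·11 = 18.8; r = 18.3 − 18.8 = -0.5
x=12: ŷ = -1 + 1.8·12 = 20.6; r = 23.6 − 20.6 = 3
Largest |r| is 3 at x = 12, residual 3.

x = 12, r = 3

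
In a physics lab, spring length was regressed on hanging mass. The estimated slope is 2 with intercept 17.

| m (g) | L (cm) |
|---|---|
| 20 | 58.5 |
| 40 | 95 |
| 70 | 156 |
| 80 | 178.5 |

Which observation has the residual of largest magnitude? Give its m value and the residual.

m = 40, r = -2

m=20: ŷ = 17 + 2·20 = 57; r = 58.5 − 57 = 1.5
m=40: ŷ = 17 + 2·40 = 97; r = 95 − 97 = -2
m=70: ŷ = 17 + 2·70 = 157; r = 156 − 157 = -1
m=80: ŷ = 17 + 2·80 = 177; r = 178.5 − 177 = 1.5
Largest |r| is 2 at m = 40, residual -2.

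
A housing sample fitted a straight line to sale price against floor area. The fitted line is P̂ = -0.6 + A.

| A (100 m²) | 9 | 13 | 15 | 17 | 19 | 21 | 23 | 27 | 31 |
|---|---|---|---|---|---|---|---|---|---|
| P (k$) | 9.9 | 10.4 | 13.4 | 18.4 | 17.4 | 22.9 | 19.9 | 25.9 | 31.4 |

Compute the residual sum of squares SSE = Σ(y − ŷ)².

A=9: P̂ = -0.6 + 9 = 8.4; r = 9.9 − 8.4 = 1.5
A=13: P̂ = -0.6 + 13 = 12.4; r = 10.4 − 12.4 = -2
A=15: P̂ = -0.6 + 15 = 14.4; r = 13.4 − 14.4 = -1
A=17: P̂ = -0.6 + 17 = 16.4; r = 18.4 − 16.4 = 2
A=19: P̂ = -0.6 + 19 = 18.4; r = 17.4 − 18.4 = -1
A=21: P̂ = -0.6 + 21 = 20.4; r = 22.9 − 20.4 = 2.5
A=23: P̂ = -0.6 + 23 = 22.4; r = 19.9 − 22.4 = -2.5
A=27: P̂ = -0.6 + 27 = 26.4; r = 25.9 − 26.4 = -0.5
A=31: P̂ = -0.6 + 31 = 30.4; r = 31.4 − 30.4 = 1
SSE = 2.25 + 4 + 1 + 4 + 1 + 6.25 + 6.25 + 0.25 + 1 = 26

SSE = 26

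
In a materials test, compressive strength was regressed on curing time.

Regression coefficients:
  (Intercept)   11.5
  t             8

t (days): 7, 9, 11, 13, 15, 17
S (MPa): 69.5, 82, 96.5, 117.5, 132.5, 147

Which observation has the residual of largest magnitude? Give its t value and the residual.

t = 11, e = -3

t=7: ŷ = 11.5 + 8·7 = 67.5; e = 69.5 − 67.5 = 2
t=9: ŷ = 11.5 + 8·9 = 83.5; e = 82 − 83.5 = -1.5
t=11: ŷ = 11.5 + 8·11 = 99.5; e = 96.5 − 99.5 = -3
t=13: ŷ = 11.5 + 8·13 = 115.5; e = 117.5 − 115.5 = 2
t=15: ŷ = 11.5 + 8·15 = 131.5; e = 132.5 − 131.5 = 1
t=17: ŷ = 11.5 + 8·17 = 147.5; e = 147 − 147.5 = -0.5
Largest |e| is 3 at t = 11, residual -3.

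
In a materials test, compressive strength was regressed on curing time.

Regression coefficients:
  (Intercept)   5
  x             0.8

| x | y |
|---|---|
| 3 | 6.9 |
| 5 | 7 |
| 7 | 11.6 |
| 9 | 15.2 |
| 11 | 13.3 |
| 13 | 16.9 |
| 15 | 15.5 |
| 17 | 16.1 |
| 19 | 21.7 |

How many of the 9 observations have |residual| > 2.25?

x=3: ŷ = 5 + 0.8·3 = 7.4; e = 6.9 − 7.4 = -0.5
x=5: ŷ = 5 + 0.8·5 = 9; e = 7 − 9 = -2
x=7: ŷ = 5 + 0.8·7 = 10.6; e = 11.6 − 10.6 = 1
x=9: ŷ = 5 + 0.8·9 = 12.2; e = 15.2 − 12.2 = 3
x=11: ŷ = 5 + 0.8·11 = 13.8; e = 13.3 − 13.8 = -0.5
x=13: ŷ = 5 + 0.8·13 = 15.4; e = 16.9 − 15.4 = 1.5
x=15: ŷ = 5 + 0.8·15 = 17; e = 15.5 − 17 = -1.5
x=17: ŷ = 5 + 0.8·17 = 18.6; e = 16.1 − 18.6 = -2.5
x=19: ŷ = 5 + 0.8·19 = 20.2; e = 21.7 − 20.2 = 1.5
|e| > 2.25: x=9 (|e|=3), x=17 (|e|=2.5) → 2

2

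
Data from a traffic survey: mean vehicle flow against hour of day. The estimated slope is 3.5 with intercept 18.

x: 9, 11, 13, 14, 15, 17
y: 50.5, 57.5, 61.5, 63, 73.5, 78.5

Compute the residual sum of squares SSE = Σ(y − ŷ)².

SSE = 32

x=9: ŷ = 18 + 3.5·9 = 49.5; e = 50.5 − 49.5 = 1
x=11: ŷ = 18 + 3.5·11 = 56.5; e = 57.5 − 56.5 = 1
x=13: ŷ = 18 + 3.5·13 = 63.5; e = 61.5 − 63.5 = -2
x=14: ŷ = 18 + 3.5·14 = 67; e = 63 − 67 = -4
x=15: ŷ = 18 + 3.5·15 = 70.5; e = 73.5 − 70.5 = 3
x=17: ŷ = 18 + 3.5·17 = 77.5; e = 78.5 − 77.5 = 1
SSE = 1 + 1 + 4 + 16 + 9 + 1 = 32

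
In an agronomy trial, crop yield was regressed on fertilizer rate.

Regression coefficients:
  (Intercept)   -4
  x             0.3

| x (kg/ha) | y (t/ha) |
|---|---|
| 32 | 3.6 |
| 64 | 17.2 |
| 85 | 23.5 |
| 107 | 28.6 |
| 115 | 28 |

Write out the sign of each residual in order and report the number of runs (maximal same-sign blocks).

x=32: ŷ = -4 + 0.3·32 = 5.6; e = 3.6 − 5.6 = -2
x=64: ŷ = -4 + 0.3·64 = 15.2; e = 17.2 − 15.2 = 2
x=85: ŷ = -4 + 0.3·85 = 21.5; e = 23.5 − 21.5 = 2
x=107: ŷ = -4 + 0.3·107 = 28.1; e = 28.6 − 28.1 = 0.5
x=115: ŷ = -4 + 0.3·115 = 30.5; e = 28 − 30.5 = -2.5
Signs: − + + + −
Runs: −×1, +×3, −×1 → 3

3 runs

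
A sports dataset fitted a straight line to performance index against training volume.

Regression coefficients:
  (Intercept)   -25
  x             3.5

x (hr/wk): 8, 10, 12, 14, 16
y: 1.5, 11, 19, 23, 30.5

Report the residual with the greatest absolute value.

r = 2

x=8: ŷ = -25 + 3.5·8 = 3; r = 1.5 − 3 = -1.5
x=10: ŷ = -25 + 3.5·10 = 10; r = 11 − 10 = 1
x=12: ŷ = -25 + 3.5·12 = 17; r = 19 − 17 = 2
x=14: ŷ = -25 + 3.5·14 = 24; r = 23 − 24 = -1
x=16: ŷ = -25 + 3.5·16 = 31; r = 30.5 − 31 = -0.5
Largest |r| is 2 at x = 12, residual 2.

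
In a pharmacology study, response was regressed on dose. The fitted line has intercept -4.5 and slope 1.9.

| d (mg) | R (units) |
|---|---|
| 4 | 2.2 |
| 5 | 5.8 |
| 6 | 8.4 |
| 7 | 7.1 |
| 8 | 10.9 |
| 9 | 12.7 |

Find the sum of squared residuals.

SSE = 6.64

d=4: ŷ = -4.5 + 1.9·4 = 3.1; e = 2.2 − 3.1 = -0.9
d=5: ŷ = -4.5 + 1.9·5 = 5; e = 5.8 − 5 = 0.8
d=6: ŷ = -4.5 + 1.9·6 = 6.9; e = 8.4 − 6.9 = 1.5
d=7: ŷ = -4.5 + 1.9·7 = 8.8; e = 7.1 − 8.8 = -1.7
d=8: ŷ = -4.5 + 1.9·8 = 10.7; e = 10.9 − 10.7 = 0.2
d=9: ŷ = -4.5 + 1.9·9 = 12.6; e = 12.7 − 12.6 = 0.1
SSE = 0.81 + 0.64 + 2.25 + 2.89 + 0.04 + 0.01 = 6.64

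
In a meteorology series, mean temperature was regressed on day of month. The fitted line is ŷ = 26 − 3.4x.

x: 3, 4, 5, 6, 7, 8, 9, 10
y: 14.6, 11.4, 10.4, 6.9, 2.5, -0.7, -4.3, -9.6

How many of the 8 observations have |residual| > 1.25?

3

x=3: ŷ = 26 − 3.4·3 = 15.8; e = 14.6 − 15.8 = -1.2
x=4: ŷ = 26 − 3.4·4 = 12.4; e = 11.4 − 12.4 = -1
x=5: ŷ = 26 − 3.4·5 = 9; e = 10.4 − 9 = 1.4
x=6: ŷ = 26 − 3.4·6 = 5.6; e = 6.9 − 5.6 = 1.3
x=7: ŷ = 26 − 3.4·7 = 2.2; e = 2.5 − 2.2 = 0.3
x=8: ŷ = 26 − 3.4·8 = -1.2; e = -0.7 − (-1.2) = 0.5
x=9: ŷ = 26 − 3.4·9 = -4.6; e = -4.3 − (-4.6) = 0.3
x=10: ŷ = 26 − 3.4·10 = -8; e = -9.6 − (-8) = -1.6
|e| > 1.25: x=5 (|e|=1.4), x=6 (|e|=1.3), x=10 (|e|=1.6) → 3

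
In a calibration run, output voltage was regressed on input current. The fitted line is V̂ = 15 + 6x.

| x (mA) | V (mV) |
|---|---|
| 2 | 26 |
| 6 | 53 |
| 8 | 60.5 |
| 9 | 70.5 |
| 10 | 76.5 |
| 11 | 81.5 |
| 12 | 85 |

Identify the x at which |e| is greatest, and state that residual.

x=2: V̂ = 15 + 6·2 = 27; e = 26 − 27 = -1
x=6: V̂ = 15 + 6·6 = 51; e = 53 − 51 = 2
x=8: V̂ = 15 + 6·8 = 63; e = 60.5 − 63 = -2.5
x=9: V̂ = 15 + 6·9 = 69; e = 70.5 − 69 = 1.5
x=10: V̂ = 15 + 6·10 = 75; e = 76.5 − 75 = 1.5
x=11: V̂ = 15 + 6·11 = 81; e = 81.5 − 81 = 0.5
x=12: V̂ = 15 + 6·12 = 87; e = 85 − 87 = -2
Largest |e| is 2.5 at x = 8, residual -2.5.

x = 8, e = -2.5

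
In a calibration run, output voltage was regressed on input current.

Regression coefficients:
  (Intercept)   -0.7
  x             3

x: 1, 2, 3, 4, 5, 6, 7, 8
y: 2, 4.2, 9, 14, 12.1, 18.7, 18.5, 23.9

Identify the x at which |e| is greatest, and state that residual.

x = 4, e = 2.7

x=1: ŷ = -0.7 + 3·1 = 2.3; e = 2 − 2.3 = -0.3
x=2: ŷ = -0.7 + 3·2 = 5.3; e = 4.2 − 5.3 = -1.1
x=3: ŷ = -0.7 + 3·3 = 8.3; e = 9 − 8.3 = 0.7
x=4: ŷ = -0.7 + 3·4 = 11.3; e = 14 − 11.3 = 2.7
x=5: ŷ = -0.7 + 3·5 = 14.3; e = 12.1 − 14.3 = -2.2
x=6: ŷ = -0.7 + 3·6 = 17.3; e = 18.7 − 17.3 = 1.4
x=7: ŷ = -0.7 + 3·7 = 20.3; e = 18.5 − 20.3 = -1.8
x=8: ŷ = -0.7 + 3·8 = 23.3; e = 23.9 − 23.3 = 0.6
Largest |e| is 2.7 at x = 4, residual 2.7.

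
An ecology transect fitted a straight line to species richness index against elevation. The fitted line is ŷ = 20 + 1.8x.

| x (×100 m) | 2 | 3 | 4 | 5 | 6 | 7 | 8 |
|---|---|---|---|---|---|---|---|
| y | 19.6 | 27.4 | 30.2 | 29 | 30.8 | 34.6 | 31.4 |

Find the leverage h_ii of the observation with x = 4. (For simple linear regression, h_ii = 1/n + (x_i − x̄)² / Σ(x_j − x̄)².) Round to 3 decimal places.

h = 0.179

x̄ = (2 + 3 + 4 + 5 + 6 + 7 + 8)/7 = 5
Σ(x − x̄)² = 9 + 4 + 1 + 0 + 1 + 4 + 9 = 28
h = 1/7 + (-1)²/28 = 0.142857 + 0.0357143 = 0.179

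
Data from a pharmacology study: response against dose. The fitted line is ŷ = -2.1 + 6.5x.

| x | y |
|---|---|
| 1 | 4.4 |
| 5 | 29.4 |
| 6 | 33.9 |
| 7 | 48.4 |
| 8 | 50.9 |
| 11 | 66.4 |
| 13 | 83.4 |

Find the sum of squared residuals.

SSE = 46

x=1: ŷ = -2.1 + 6.5·1 = 4.4; r = 4.4 − 4.4 = 0
x=5: ŷ = -2.1 + 6.5·5 = 30.4; r = 29.4 − 30.4 = -1
x=6: ŷ = -2.1 + 6.5·6 = 36.9; r = 33.9 − 36.9 = -3
x=7: ŷ = -2.1 + 6.5·7 = 43.4; r = 48.4 − 43.4 = 5
x=8: ŷ = -2.1 + 6.5·8 = 49.9; r = 50.9 − 49.9 = 1
x=11: ŷ = -2.1 + 6.5·11 = 69.4; r = 66.4 − 69.4 = -3
x=13: ŷ = -2.1 + 6.5·13 = 82.4; r = 83.4 − 82.4 = 1
SSE = 0 + 1 + 9 + 25 + 1 + 9 + 1 = 46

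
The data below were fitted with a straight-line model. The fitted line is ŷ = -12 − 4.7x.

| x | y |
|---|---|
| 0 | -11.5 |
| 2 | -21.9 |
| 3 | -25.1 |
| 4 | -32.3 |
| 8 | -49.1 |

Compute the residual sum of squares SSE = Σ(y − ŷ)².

SSE = 4

x=0: ŷ = -12 − 4.7·0 = -12; e = -11.5 − (-12) = 0.5
x=2: ŷ = -12 − 4.7·2 = -21.4; e = -21.9 − (-21.4) = -0.5
x=3: ŷ = -12 − 4.7·3 = -26.1; e = -25.1 − (-26.1) = 1
x=4: ŷ = -12 − 4.7·4 = -30.8; e = -32.3 − (-30.8) = -1.5
x=8: ŷ = -12 − 4.7·8 = -49.6; e = -49.1 − (-49.6) = 0.5
SSE = 0.25 + 0.25 + 1 + 2.25 + 0.25 = 4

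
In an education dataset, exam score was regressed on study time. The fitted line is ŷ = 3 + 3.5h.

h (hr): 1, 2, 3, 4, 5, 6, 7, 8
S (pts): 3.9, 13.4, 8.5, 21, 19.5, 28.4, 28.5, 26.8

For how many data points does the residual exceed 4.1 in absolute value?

3

h=1: ŷ = 3 + 3.5·1 = 6.5; e = 3.9 − 6.5 = -2.6
h=2: ŷ = 3 + 3.5·2 = 10; e = 13.4 − 10 = 3.4
h=3: ŷ = 3 + 3.5·3 = 13.5; e = 8.5 − 13.5 = -5
h=4: ŷ = 3 + 3.5·4 = 17; e = 21 − 17 = 4
h=5: ŷ = 3 + 3.5·5 = 20.5; e = 19.5 − 20.5 = -1
h=6: ŷ = 3 + 3.5·6 = 24; e = 28.4 − 24 = 4.4
h=7: ŷ = 3 + 3.5·7 = 27.5; e = 28.5 − 27.5 = 1
h=8: ŷ = 3 + 3.5·8 = 31; e = 26.8 − 31 = -4.2
|e| > 4.1: h=3 (|e|=5), h=6 (|e|=4.4), h=8 (|e|=4.2) → 3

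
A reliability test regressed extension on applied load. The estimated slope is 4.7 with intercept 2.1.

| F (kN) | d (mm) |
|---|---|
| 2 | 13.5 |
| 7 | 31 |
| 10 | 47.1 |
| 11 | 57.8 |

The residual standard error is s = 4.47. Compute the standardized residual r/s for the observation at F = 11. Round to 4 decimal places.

d̂ = 2.1 + 4.7·11 = 53.8
r = 57.8 − 53.8 = 4
r/s = 4 / 4.47 = 0.8949

0.8949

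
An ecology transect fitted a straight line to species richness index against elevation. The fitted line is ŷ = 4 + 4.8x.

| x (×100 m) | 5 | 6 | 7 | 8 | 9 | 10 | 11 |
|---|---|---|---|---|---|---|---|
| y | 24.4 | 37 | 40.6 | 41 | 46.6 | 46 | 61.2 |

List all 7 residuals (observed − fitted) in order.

x=5: ŷ = 4 + 4.8·5 = 28; r = 24.4 − 28 = -3.6
x=6: ŷ = 4 + 4.8·6 = 32.8; r = 37 − 32.8 = 4.2
x=7: ŷ = 4 + 4.8·7 = 37.6; r = 40.6 − 37.6 = 3
x=8: ŷ = 4 + 4.8·8 = 42.4; r = 41 − 42.4 = -1.4
x=9: ŷ = 4 + 4.8·9 = 47.2; r = 46.6 − 47.2 = -0.6
x=10: ŷ = 4 + 4.8·10 = 52; r = 46 − 52 = -6
x=11: ŷ = 4 + 4.8·11 = 56.8; r = 61.2 − 56.8 = 4.4

-3.6, 4.2, 3, -1.4, -0.6, -6, 4.4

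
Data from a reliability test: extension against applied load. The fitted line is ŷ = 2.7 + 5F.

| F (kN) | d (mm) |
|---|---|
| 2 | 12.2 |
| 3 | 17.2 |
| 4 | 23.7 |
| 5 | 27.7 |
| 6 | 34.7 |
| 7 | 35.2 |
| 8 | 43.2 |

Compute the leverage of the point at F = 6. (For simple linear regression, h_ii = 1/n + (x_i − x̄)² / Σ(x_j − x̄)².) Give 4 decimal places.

h = 0.1786

F̄ = (2 + 3 + 4 + 5 + 6 + 7 + 8)/7 = 5
Σ(F − F̄)² = 9 + 4 + 1 + 0 + 1 + 4 + 9 = 28
h = 1/7 + (1)²/28 = 0.142857 + 0.0357143 = 0.1786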